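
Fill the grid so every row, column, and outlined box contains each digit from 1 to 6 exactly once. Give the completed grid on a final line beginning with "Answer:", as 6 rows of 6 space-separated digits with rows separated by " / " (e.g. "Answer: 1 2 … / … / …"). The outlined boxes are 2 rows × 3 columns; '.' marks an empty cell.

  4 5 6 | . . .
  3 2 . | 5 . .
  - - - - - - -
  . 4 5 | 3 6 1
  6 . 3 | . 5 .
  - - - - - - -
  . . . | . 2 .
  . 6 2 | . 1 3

Step 1. [r5c3∈{1,4}] in col 3, 4 fits only at r5c3. So r5c3=4.
Step 2. [r2c6∈{4,6}] r2c6 is the only open cell in row 2 admitting 6 ⇒ r2c6=6.
Step 3. [r5c1∈{1,5}] 1 has one home in col 1: r5c1, so r5c1=1.
Step 4. [r1c6∈{2}] r1c6's peers cover all but 2 ⇒ r1c6=2.
Step 5. [r4c4∈{2,4}] in row 4, 2 fits only at r4c4 ⇒ r4c4=2.
Step 6. [r2c3∈{1}] r2c3 has the single candidate 1, so r2c3=1.
Step 7. [r6c1∈{5}] r6c1 is down to just 5, so r6c1=5.
Step 8. [r5c4∈{6}] r5c4 is down to just 6, so r5c4=6.
Step 9. [r6c4∈{4}] r6c4's peers cover all but 4, so r6c4=4.
Step 10. [r2c5∈{4}] r2c5 has the single candidate 4 ⇒ r2c5=4.
Step 11. [r4c6∈{4}] nothing but 4 survives at r4c6, so r4c6=4.
Step 12. [r1c4∈{1}] only 1 remains possible at r1c4. So r1c4=1.
Step 13. [r4c2∈{1}] nothing but 1 survives at r4c2, so r4c2=1.
Step 14. [r1c5∈{3}] r1c5 has the single candidate 3. So r1c5=3.
Step 15. [r5c2∈{3}] r5c2's peers cover all but 3 ⇒ r5c2=3.
Step 16. [r3c1∈{2}] r3c1 is down to just 2 ⇒ r3c1=2.
Step 17. [r5c6∈{5}] nothing but 5 survives at r5c6. So r5c6=5.

Answer: 4 5 6 1 3 2 / 3 2 1 5 4 6 / 2 4 5 3 6 1 / 6 1 3 2 5 4 / 1 3 4 6 2 5 / 5 6 2 4 1 3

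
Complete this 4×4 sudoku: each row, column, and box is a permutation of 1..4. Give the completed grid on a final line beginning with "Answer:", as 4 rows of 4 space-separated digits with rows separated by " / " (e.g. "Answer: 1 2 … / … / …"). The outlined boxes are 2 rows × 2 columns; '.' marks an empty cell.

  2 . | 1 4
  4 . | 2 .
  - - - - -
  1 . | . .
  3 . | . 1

Step 1. [r4c3∈{4}] r4c3 is down to just 4. So r4c3=4.
Step 2. [r3c4∈{2,3}] across col 4, 2 lands solely at r3c4. So r3c4=2.
Step 3. [r2c2∈{1,3}] r2c2 is the only open cell in row 2 admitting 1, so r2c2=1.
Step 4. [r1c2∈{3}] r1c2 has the single candidate 3 ⇒ r1c2=3.
Step 5. [r4c2∈{2}] only 2 remains possible at r4c2, so r4c2=2.
Step 6. [r3c3∈{3}] r3c3's peers cover all but 3. So r3c3=3.
Step 7. [r3c2∈{4}] r3c2's peers cover all but 4 ⇒ r3c2=4.
Step 8. [r2c4∈{3}] r2c4's peers cover all but 3, so r2c4=3.

Answer: 2 3 1 4 / 4 1 2 3 / 1 4 3 2 / 3 2 4 1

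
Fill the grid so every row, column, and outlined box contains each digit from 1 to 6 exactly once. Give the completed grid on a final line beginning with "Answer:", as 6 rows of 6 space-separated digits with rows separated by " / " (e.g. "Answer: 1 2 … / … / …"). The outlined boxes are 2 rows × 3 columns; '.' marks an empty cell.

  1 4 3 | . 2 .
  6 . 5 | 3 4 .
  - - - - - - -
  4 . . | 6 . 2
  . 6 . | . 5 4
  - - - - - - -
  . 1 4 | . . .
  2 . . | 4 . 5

Step 1. [r3c5∈{1,3}] across box 4, 3 lands solely at r3c5 ⇒ r3c5=3.
Step 2. [r5c5∈{6}] r5c5 is down to just 6 ⇒ r5c5=6.
Step 3. [r6c2∈{3}] nothing but 3 survives at r6c2 ⇒ r6c2=3.
Step 4. [r4c3∈{1,2}] r4c3 is the only open cell in row 4 admitting 2, so r4c3=2.
Step 5. [r6c3∈{6}] nothing but 6 survives at r6c3 ⇒ r6c3=6.
Step 6. [r3c3∈{1}] r3c3 has the single candidate 1. So r3c3=1.
Step 7. [r5c1∈{5}] r5c1's peers cover all but 5. So r5c1=5.
Step 8. [r1c6∈{6}] r1c6 is down to just 6. So r1c6=6.
Step 9. [r3c2∈{5}] only 5 remains possible at r3c2, so r3c2=5.
Step 10. [r1c4∈{5}] r1c4's peers cover all but 5, so r1c4=5.
Step 11. [r5c4∈{2}] r5c4's peers cover all but 2 ⇒ r5c4=2.
Step 12. [r5c6∈{3}] r5c6 is down to just 3. So r5c6=3.
Step 13. [r4c4∈{1}] nothing but 1 survives at r4c4 ⇒ r4c4=1.
Step 14. [r4c1∈{3}] nothing but 3 survives at r4c1. So r4c1=3.
Step 15. [r2c6∈{1}] r2c6's peers cover all but 1 ⇒ r2c6=1.
Step 16. [r6c5∈{1}] only 1 remains possible at r6c5, so r6c5=1.
Step 17. [r2c2∈{2}] r2c2 has the single candidate 2. So r2c2=2.

Answer: 1 4 3 5 2 6 / 6 2 5 3 4 1 / 4 5 1 6 3 2 / 3 6 2 1 5 4 / 5 1 4 2 6 3 / 2 3 6 4 1 5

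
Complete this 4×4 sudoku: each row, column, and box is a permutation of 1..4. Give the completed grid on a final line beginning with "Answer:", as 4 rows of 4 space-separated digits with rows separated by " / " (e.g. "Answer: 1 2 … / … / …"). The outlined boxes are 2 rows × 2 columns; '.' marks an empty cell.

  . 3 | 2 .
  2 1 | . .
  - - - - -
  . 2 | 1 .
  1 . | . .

Step 1. [r4c2∈{4}] r4c2 has the single candidate 4. So r4c2=4.
Step 2. [r2c3∈{3,4}] 4 has one home in col 3: r2c3 ⇒ r2c3=4.
Step 3. [r2c4∈{3}] r2c4 is down to just 3, so r2c4=3.
Step 4. [r1c4∈{1}] nothing but 1 survives at r1c4, so r1c4=1.
Step 5. [r3c4∈{4}] only 4 remains possible at r3c4, so r3c4=4.
Step 6. [r4c3∈{3}] r4c3 is down to just 3, so r4c3=3.
Step 7. [r3c1∈{3}] nothing but 3 survives at r3c1, so r3c1=3.
Step 8. [r4c4∈{2}] nothing but 2 survives at r4c4. So r4c4=2.
Step 9. [r1c1∈{4}] r1c1 is down to just 4 ⇒ r1c1=4.

Answer: 4 3 2 1 / 2 1 4 3 / 3 2 1 4 / 1 4 3 2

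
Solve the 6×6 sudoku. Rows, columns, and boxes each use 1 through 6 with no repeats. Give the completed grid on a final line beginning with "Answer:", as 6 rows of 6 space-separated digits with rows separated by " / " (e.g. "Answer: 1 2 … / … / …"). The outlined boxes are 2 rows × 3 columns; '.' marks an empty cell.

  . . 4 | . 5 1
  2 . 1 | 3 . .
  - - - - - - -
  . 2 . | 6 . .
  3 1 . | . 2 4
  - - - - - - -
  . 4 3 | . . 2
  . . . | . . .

Step 1. [r1c1∈{6}] r1c1 has the single candidate 6, so r1c1=6.
Step 2. [r4c4∈{5}] r4c4 has the single candidate 5 ⇒ r4c4=5.
Step 3. [r6c6∈{3,5,6}] r6c6 is the only open cell in col 6 admitting 5 ⇒ r6c6=5.
Step 4. [r5c4∈{1}] nothing but 1 survives at r5c4, so r5c4=1.
Step 5. [r6c5∈{3,4,6}] in row 6, 3 fits only at r6c5. So r6c5=3.
Step 6. [r2c6∈{6}] only 6 remains possible at r2c6 ⇒ r2c6=6.
Step 7. [r6c3∈{2,6}] 2 has one home in row 6: r6c3, so r6c3=2.
Step 8. [r3c3∈{5}] r3c3 has the single candidate 5, so r3c3=5.
Step 9. [r6c2∈{6}] r6c2 has the single candidate 6 ⇒ r6c2=6.
Step 10. [r6c1∈{1}] nothing but 1 survives at r6c1, so r6c1=1.
Step 11. [r1c4∈{2}] nothing but 2 survives at r1c4, so r1c4=2.
Step 12. [r4c3∈{6}] r4c3 has the single candidate 6, so r4c3=6.
Step 13. [r6c4∈{4}] r6c4 is down to just 4 ⇒ r6c4=4.
Step 14. [r2c2∈{5}] r2c2 is down to just 5. So r2c2=5.
Step 15. [r1c2∈{3}] r1c2 has the single candidate 3 ⇒ r1c2=3.
Step 16. [r3c1∈{4}] r3c1's peers cover all but 4. So r3c1=4.
Step 17. [r3c5∈{1}] only 1 remains possible at r3c5, so r3c5=1.
Step 18. [r3c6∈{3}] nothing but 3 survives at r3c6, so r3c6=3.
Step 19. [r5c1∈{5}] r5c1's peers cover all but 5. So r5c1=5.
Step 20. [r2c5∈{4}] r2c5 has the single candidate 4 ⇒ r2c5=4.
Step 21. [r5c5∈{6}] nothing but 6 survives at r5c5, so r5c5=6.

Answer: 6 3 4 2 5 1 / 2 5 1 3 4 6 / 4 2 5 6 1 3 / 3 1 6 5 2 4 / 5 4 3 1 6 2 / 1 6 2 4 3 5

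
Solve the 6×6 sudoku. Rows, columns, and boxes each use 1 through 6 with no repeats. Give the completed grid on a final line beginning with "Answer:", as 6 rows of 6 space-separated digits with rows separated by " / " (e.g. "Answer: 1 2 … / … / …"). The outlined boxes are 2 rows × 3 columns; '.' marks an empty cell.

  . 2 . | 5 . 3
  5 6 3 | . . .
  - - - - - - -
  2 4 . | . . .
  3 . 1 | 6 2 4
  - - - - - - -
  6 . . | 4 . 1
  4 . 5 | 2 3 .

Step 1. [r2c4∈{1}] r2c4 is down to just 1. So r2c4=1.
Step 2. [r3c5∈{1,5}] 1 has one home in row 3: r3c5. So r3c5=1.
Step 3. [r1c3∈{4}] r1c3 is down to just 4 ⇒ r1c3=4.
Step 4. [r3c4∈{3}] nothing but 3 survives at r3c4, so r3c4=3.
Step 5. [r1c5∈{6}] r1c5's peers cover all but 6, so r1c5=6.
Step 6. [r6c2∈{1}] r6c2's peers cover all but 1. So r6c2=1.
Step 7. [r1c1∈{1}] r1c1's peers cover all but 1. So r1c1=1.
Step 8. [r2c5∈{4}] r2c5 is down to just 4. So r2c5=4.
Step 9. [r3c3∈{6}] nothing but 6 survives at r3c3. So r3c3=6.
Step 10. [r6c6∈{6}] only 6 remains possible at r6c6. So r6c6=6.
Step 11. [r5c5∈{5}] r5c5 has the single candidate 5 ⇒ r5c5=5.
Step 12. [r4c2∈{5}] only 5 remains possible at r4c2 ⇒ r4c2=5.
Step 13. [r5c3∈{2}] r5c3's peers cover all but 2 ⇒ r5c3=2.
Step 14. [r2c6∈{2}] r2c6's peers cover all but 2, so r2c6=2.
Step 15. [r5c2∈{3}] nothing but 3 survives at r5c2, so r5c2=3.
Step 16. [r3c6∈{5}] only 5 remains possible at r3c6, so r3c6=5.

Answer: 1 2 4 5 6 3 / 5 6 3 1 4 2 / 2 4 6 3 1 5 / 3 5 1 6 2 4 / 6 3 2 4 5 1 / 4 1 5 2 3 6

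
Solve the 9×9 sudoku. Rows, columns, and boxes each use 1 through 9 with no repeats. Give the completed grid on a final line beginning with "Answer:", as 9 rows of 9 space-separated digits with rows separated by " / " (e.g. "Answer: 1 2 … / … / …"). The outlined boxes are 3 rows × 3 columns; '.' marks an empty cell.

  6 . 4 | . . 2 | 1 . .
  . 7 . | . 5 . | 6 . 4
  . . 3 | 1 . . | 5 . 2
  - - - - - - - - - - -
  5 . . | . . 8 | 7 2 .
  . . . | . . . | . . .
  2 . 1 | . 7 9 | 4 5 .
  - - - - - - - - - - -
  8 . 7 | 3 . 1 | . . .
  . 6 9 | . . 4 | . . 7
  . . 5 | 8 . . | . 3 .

Step 1. [r5c7∈{3,8,9}] across col 7, 3 lands solely at r5c7, so r5c7=3.
Step 2. [r3c1∈{9}] only 9 remains possible at r3c1, so r3c1=9.
Step 3. [r3c2∈{8}] r3c2 is down to just 8, so r3c2=8.
Step 4. [r6c4∈{6}] r6c4 has the single candidate 6 ⇒ r6c4=6.
Step 5. [r2c8∈{8,9}] r2c8 is the only open cell in row 2 admitting 8, so r2c8=8.
Step 6. [r8c5∈{2}] r8c5 is down to just 2. So r8c5=2.
Step 7. [r9c2∈{1,2,4}] across col 2, 1 lands solely at r9c2 ⇒ r9c2=1.
Step 8. [r4c5∈{1,3,4}] across box 5, 3 lands solely at r4c5. So r4c5=3.
Step 9. [r4c9∈{1,6,9}] in row 4, 1 fits only at r4c9 ⇒ r4c9=1.
Step 10. [r7c8∈{4,6,9}] r7c8 is the only open cell in col 8 admitting 4, so r7c8=4.
Step 11. [r5c8∈{6,9}] col 8 places 6 nowhere but r5c8, so r5c8=6.
Step 12. [r5c9∈{8,9}] box 6 places 9 nowhere but r5c9, so r5c9=9.
Step 13. [r5c2∈{4}] nothing but 4 survives at r5c2 ⇒ r5c2=4.
Step 14. [r1c8∈{7,9}] r1c8 is the only open cell in col 8 admitting 9. So r1c8=9.
Step 15. [r9c9∈{6}] r9c9 is down to just 6, so r9c9=6.
Step 16. [r3c6∈{6,7}] 6 has one home in col 6: r3c6. So r3c6=6.
Step 17. [r9c7∈{2,9}] in row 9, 2 fits only at r9c7, so r9c7=2.
Step 18. [r7c5∈{6,9}] r7c5 is the only open cell in row 7 admitting 6, so r7c5=6.
Step 19. [r8c4∈{5}] only 5 remains possible at r8c4, so r8c4=5.
Step 20. [r1c2∈{5}] only 5 remains possible at r1c2 ⇒ r1c2=5.
Step 21. [r5c4∈{2}] r5c4's peers cover all but 2, so r5c4=2.
Step 22. [r5c1∈{7}] only 7 remains possible at r5c1 ⇒ r5c1=7.
Step 23. [r1c4∈{7}] r1c4's peers cover all but 7 ⇒ r1c4=7.
Step 24. [r6c2∈{3}] r6c2 has the single candidate 3 ⇒ r6c2=3.
Step 25. [r3c5∈{4}] r3c5 is down to just 4. So r3c5=4.
Step 26. [r9c1∈{4}] nothing but 4 survives at r9c1. So r9c1=4.
Step 27. [r1c9∈{3}] r1c9's peers cover all but 3, so r1c9=3.
Step 28. [r8c7∈{8}] only 8 remains possible at r8c7, so r8c7=8.
Step 29. [r7c7∈{9}] only 9 remains possible at r7c7 ⇒ r7c7=9.
Step 30. [r9c6∈{7}] r9c6's peers cover all but 7 ⇒ r9c6=7.
Step 31. [r5c6∈{5}] nothing but 5 survives at r5c6. So r5c6=5.
Step 32. [r8c1∈{3}] nothing but 3 survives at r8c1 ⇒ r8c1=3.
Step 33. [r1c5∈{8}] only 8 remains possible at r1c5. So r1c5=8.
Step 34. [r2c6∈{3}] r2c6 is down to just 3. So r2c6=3.
Step 35. [r7c9∈{5}] r7c9 is down to just 5. So r7c9=5.
Step 36. [r7c2∈{2}] nothing but 2 survives at r7c2 ⇒ r7c2=2.
Step 37. [r4c4∈{4}] only 4 remains possible at r4c4, so r4c4=4.
Step 38. [r6c9∈{8}] r6c9 has the single candidate 8 ⇒ r6c9=8.
Step 39. [r9c5∈{9}] nothing but 9 survives at r9c5. So r9c5=9.
Step 40. [r8c8∈{1}] only 1 remains possible at r8c8. So r8c8=1.
Step 41. [r3c8∈{7}] r3c8's peers cover all but 7. So r3c8=7.
Step 42. [r2c1∈{1}] nothing but 1 survives at r2c1, so r2c1=1.
Step 43. [r4c2∈{9}] r4c2 has the single candidate 9 ⇒ r4c2=9.
Step 44. [r5c3∈{8}] nothing but 8 survives at r5c3 ⇒ r5c3=8.
Step 45. [r5c5∈{1}] r5c5 has the single candidate 1 ⇒ r5c5=1.
Step 46. [r2c3∈{2}] only 2 remains possible at r2c3. So r2c3=2.
Step 47. [r4c3∈{6}] r4c3 is down to just 6, so r4c3=6.
Step 48. [r2c4∈{9}] r2c4 has the single candidate 9 ⇒ r2c4=9.

Answer: 6 5 4 7 8 2 1 9 3 / 1 7 2 9 5 3 6 8 4 / 9 8 3 1 4 6 5 7 2 / 5 9 6 4 3 8 7 2 1 / 7 4 8 2 1 5 3 6 9 / 2 3 1 6 7 9 4 5 8 / 8 2 7 3 6 1 9 4 5 / 3 6 9 5 2 4 8 1 7 / 4 1 5 8 9 7 2 3 6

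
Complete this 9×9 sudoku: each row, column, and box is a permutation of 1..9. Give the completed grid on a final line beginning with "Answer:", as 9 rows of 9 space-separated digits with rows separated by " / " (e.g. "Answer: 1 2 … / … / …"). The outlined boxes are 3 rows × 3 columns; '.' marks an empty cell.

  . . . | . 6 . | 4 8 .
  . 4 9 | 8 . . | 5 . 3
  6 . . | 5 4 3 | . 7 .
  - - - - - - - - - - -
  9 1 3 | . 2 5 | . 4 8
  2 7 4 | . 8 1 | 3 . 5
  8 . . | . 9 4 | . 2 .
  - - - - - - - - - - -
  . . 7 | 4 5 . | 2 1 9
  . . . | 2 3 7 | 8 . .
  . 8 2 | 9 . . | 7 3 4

Step 1. [r9c1∈{1,5}] across row 9, 5 lands solely at r9c1 ⇒ r9c1=5.
Step 2. [r1c4∈{1,7}] r1c4 is the only open cell in col 4 admitting 1, so r1c4=1.
Step 3. [r4c7∈{6}] nothing but 6 survives at r4c7, so r4c7=6.
Step 4. [r1c9∈{2}] r1c9 has the single candidate 2, so r1c9=2.
Step 5. [r3c9∈{1}] nothing but 1 survives at r3c9. So r3c9=1.
Step 6. [r8c9∈{6}] only 6 remains possible at r8c9. So r8c9=6.
Step 7. [r7c2∈{3,6}] in box 7, 6 fits only at r7c2. So r7c2=6.
Step 8. [r1c3∈{5}] only 5 remains possible at r1c3. So r1c3=5.
Step 9. [r1c1∈{3,7}] across row 1, 7 lands solely at r1c1 ⇒ r1c1=7.
Step 10. [r6c4∈{3,6,7}] row 6 places 3 nowhere but r6c4. So r6c4=3.
Step 11. [r8c1∈{1,4}] 4 has one home in row 8: r8c1 ⇒ r8c1=4.
Step 12. [r3c2∈{2}] r3c2 has the single candidate 2, so r3c2=2.
Step 13. [r4c4∈{7}] r4c4's peers cover all but 7. So r4c4=7.
Step 14. [r2c8∈{6}] r2c8's peers cover all but 6 ⇒ r2c8=6.
Step 15. [r7c1∈{3}] only 3 remains possible at r7c1, so r7c1=3.
Step 16. [r6c2∈{5}] r6c2 has the single candidate 5, so r6c2=5.
Step 17. [r5c4∈{6}] r5c4 is down to just 6 ⇒ r5c4=6.
Step 18. [r3c3∈{8}] nothing but 8 survives at r3c3. So r3c3=8.
Step 19. [r8c3∈{1}] r8c3's peers cover all but 1, so r8c3=1.
Step 20. [r2c6∈{2}] only 2 remains possible at r2c6. So r2c6=2.
Step 21. [r3c7∈{9}] r3c7 has the single candidate 9. So r3c7=9.
Step 22. [r1c6∈{9}] nothing but 9 survives at r1c6. So r1c6=9.
Step 23. [r6c7∈{1}] r6c7 has the single candidate 1. So r6c7=1.
Step 24. [r1c2∈{3}] r1c2 is down to just 3. So r1c2=3.
Step 25. [r8c8∈{5}] r8c8 is down to just 5 ⇒ r8c8=5.
Step 26. [r8c2∈{9}] only 9 remains possible at r8c2 ⇒ r8c2=9.
Step 27. [r6c9∈{7}] r6c9 has the single candidate 7. So r6c9=7.
Step 28. [r2c5∈{7}] r2c5's peers cover all but 7, so r2c5=7.
Step 29. [r5c8∈{9}] r5c8's peers cover all but 9 ⇒ r5c8=9.
Step 30. [r7c6∈{8}] only 8 remains possible at r7c6. So r7c6=8.
Step 31. [r6c3∈{6}] r6c3's peers cover all but 6, so r6c3=6.
Step 32. [r9c5∈{1}] only 1 remains possible at r9c5, so r9c5=1.
Step 33. [r2c1∈{1}] r2c1 is down to just 1, so r2c1=1.
Step 34. [r9c6∈{6}] r9c6 is down to just 6, so r9c6=6.

Answer: 7 3 5 1 6 9 4 8 2 / 1 4 9 8 7 2 5 6 3 / 6 2 8 5 4 3 9 7 1 / 9 1 3 7 2 5 6 4 8 / 2 7 4 6 8 1 3 9 5 / 8 5 6 3 9 4 1 2 7 / 3 6 7 4 5 8 2 1 9 / 4 9 1 2 3 7 8 5 6 / 5 8 2 9 1 6 7 3 4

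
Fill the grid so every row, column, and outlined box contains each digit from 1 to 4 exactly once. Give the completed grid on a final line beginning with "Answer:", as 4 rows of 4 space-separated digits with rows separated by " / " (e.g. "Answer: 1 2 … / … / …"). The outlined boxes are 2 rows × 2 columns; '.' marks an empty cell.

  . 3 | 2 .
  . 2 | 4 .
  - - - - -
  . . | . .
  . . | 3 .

Step 1. [r1c4∈{1}] r1c4's peers cover all but 1, so r1c4=1.
Step 2. [r3c1∈{1,2,3,4}] row 3 places 3 nowhere but r3c1 ⇒ r3c1=3.
Step 3. [r4c1∈{1,2,4}] 2 has one home in col 1: r4c1. So r4c1=2.
Step 4. [r4c2∈{1,4}] across row 4, 1 lands solely at r4c2. So r4c2=1.
Step 5. [r3c4∈{2,4}] r3c4 is the only open cell in row 3 admitting 2 ⇒ r3c4=2.
Step 6. [r3c3∈{1}] r3c3 has the single candidate 1, so r3c3=1.
Step 7. [r3c2∈{4}] only 4 remains possible at r3c2. So r3c2=4.
Step 8. [r4c4∈{4}] only 4 remains possible at r4c4, so r4c4=4.
Step 9. [r1c1∈{4}] r1c1 is down to just 4 ⇒ r1c1=4.
Step 10. [r2c1∈{1}] r2c1 is down to just 1, so r2c1=1.
Step 11. [r2c4∈{3}] r2c4's peers cover all but 3 ⇒ r2c4=3.

Answer: 4 3 2 1 / 1 2 4 3 / 3 4 1 2 / 2 1 3 4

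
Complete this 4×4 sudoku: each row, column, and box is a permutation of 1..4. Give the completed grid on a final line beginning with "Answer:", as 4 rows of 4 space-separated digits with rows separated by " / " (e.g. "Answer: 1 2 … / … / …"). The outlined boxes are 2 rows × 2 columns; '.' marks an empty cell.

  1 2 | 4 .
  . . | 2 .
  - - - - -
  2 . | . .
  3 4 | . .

Step 1. [r2c4∈{1,3}] in row 2, 1 fits only at r2c4, so r2c4=1.
Step 2. [r3c3∈{1,3}] col 3 places 3 nowhere but r3c3, so r3c3=3.
Step 3. [r4c4∈{2}] only 2 remains possible at r4c4 ⇒ r4c4=2.
Step 4. [r2c2∈{3}] r2c2 is down to just 3. So r2c2=3.
Step 5. [r1c4∈{3}] nothing but 3 survives at r1c4, so r1c4=3.
Step 6. [r3c4∈{4}] r3c4's peers cover all but 4 ⇒ r3c4=4.
Step 7. [r4c3∈{1}] only 1 remains possible at r4c3, so r4c3=1.
Step 8. [r3c2∈{1}] r3c2 is down to just 1, so r3c2=1.
Step 9. [r2c1∈{4}] r2c1 is down to just 4. So r2c1=4.

Answer: 1 2 4 3 / 4 3 2 1 / 2 1 3 4 / 3 4 1 2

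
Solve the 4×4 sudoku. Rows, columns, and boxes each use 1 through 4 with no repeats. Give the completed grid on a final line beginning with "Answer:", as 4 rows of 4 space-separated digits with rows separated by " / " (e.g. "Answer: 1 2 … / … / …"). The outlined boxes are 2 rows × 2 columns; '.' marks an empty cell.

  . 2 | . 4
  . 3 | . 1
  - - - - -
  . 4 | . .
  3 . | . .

Step 1. [r3c1∈{1,2}] across col 1, 2 lands solely at r3c1 ⇒ r3c1=2.
Step 2. [r4c3∈{1,2,4}] r4c3 is the only open cell in row 4 admitting 4 ⇒ r4c3=4.
Step 3. [r1c3∈{3}] r1c3 has the single candidate 3. So r1c3=3.
Step 4. [r3c3∈{1}] r3c3's peers cover all but 1 ⇒ r3c3=1.
Step 5. [r1c1∈{1}] nothing but 1 survives at r1c1 ⇒ r1c1=1.
Step 6. [r2c3∈{2}] nothing but 2 survives at r2c3. So r2c3=2.
Step 7. [r4c2∈{1}] only 1 remains possible at r4c2 ⇒ r4c2=1.
Step 8. [r2c1∈{4}] r2c1's peers cover all but 4. So r2c1=4.
Step 9. [r3c4∈{3}] r3c4 is down to just 3. So r3c4=3.
Step 10. [r4c4∈{2}] only 2 remains possible at r4c4. So r4c4=2.

Answer: 1 2 3 4 / 4 3 2 1 / 2 4 1 3 / 3 1 4 2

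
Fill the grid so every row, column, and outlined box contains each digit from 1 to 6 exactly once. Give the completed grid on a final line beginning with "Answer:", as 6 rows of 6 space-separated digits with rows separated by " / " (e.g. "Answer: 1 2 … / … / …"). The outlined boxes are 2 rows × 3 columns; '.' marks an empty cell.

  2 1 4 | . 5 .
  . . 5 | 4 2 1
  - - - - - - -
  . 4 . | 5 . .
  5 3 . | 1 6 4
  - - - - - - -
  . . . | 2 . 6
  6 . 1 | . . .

Step 1. [r6c4∈{3}] nothing but 3 survives at r6c4. So r6c4=3.
Step 2. [r5c1∈{3,4}] col 1 places 4 nowhere but r5c1. So r5c1=4.
Step 3. [r3c6∈{2,3}] in col 6, 2 fits only at r3c6, so r3c6=2.
Step 4. [r6c6∈{5}] r6c6's peers cover all but 5, so r6c6=5.
Step 5. [r3c3∈{6}] r3c3 has the single candidate 6, so r3c3=6.
Step 6. [r4c3∈{2}] r4c3 is down to just 2 ⇒ r4c3=2.
Step 7. [r2c2∈{6}] only 6 remains possible at r2c2. So r2c2=6.
Step 8. [r1c4∈{6}] only 6 remains possible at r1c4, so r1c4=6.
Step 9. [r5c5∈{1}] only 1 remains possible at r5c5. So r5c5=1.
Step 10. [r3c1∈{1}] r3c1 is down to just 1, so r3c1=1.
Step 11. [r5c2∈{5}] nothing but 5 survives at r5c2. So r5c2=5.
Step 12. [r6c5∈{4}] r6c5 is down to just 4. So r6c5=4.
Step 13. [r6c2∈{2}] only 2 remains possible at r6c2, so r6c2=2.
Step 14. [r1c6∈{3}] only 3 remains possible at r1c6 ⇒ r1c6=3.
Step 15. [r3c5∈{3}] r3c5 has the single candidate 3, so r3c5=3.
Step 16. [r2c1∈{3}] nothing but 3 survives at r2c1, so r2c1=3.
Step 17. [r5c3∈{3}] r5c3 is down to just 3, so r5c3=3.

Answer: 2 1 4 6 5 3 / 3 6 5 4 2 1 / 1 4 6 5 3 2 / 5 3 2 1 6 4 / 4 5 3 2 1 6 / 6 2 1 3 4 5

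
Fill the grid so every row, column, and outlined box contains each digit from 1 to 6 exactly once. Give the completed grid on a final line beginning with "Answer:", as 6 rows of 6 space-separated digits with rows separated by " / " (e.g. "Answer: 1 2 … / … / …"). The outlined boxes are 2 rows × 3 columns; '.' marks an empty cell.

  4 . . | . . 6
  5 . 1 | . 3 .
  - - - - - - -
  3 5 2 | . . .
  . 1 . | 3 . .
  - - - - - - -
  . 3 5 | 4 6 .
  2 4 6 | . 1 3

Step 1. [r2c4∈{2}] r2c4 has the single candidate 2, so r2c4=2.
Step 2. [r4c5∈{2,4,5}] col 5 places 2 nowhere but r4c5 ⇒ r4c5=2.
Step 3. [r3c5∈{4}] r3c5 is down to just 4, so r3c5=4.
Step 4. [r1c4∈{1,5}] across row 1, 1 lands solely at r1c4 ⇒ r1c4=1.
Step 5. [r3c6∈{1}] r3c6 is down to just 1 ⇒ r3c6=1.
Step 6. [r1c2∈{2}] r1c2 has the single candidate 2, so r1c2=2.
Step 7. [r1c5∈{5}] r1c5 has the single candidate 5 ⇒ r1c5=5.
Step 8. [r4c3∈{4}] nothing but 4 survives at r4c3. So r4c3=4.
Step 9. [r5c6∈{2}] r5c6 has the single candidate 2, so r5c6=2.
Step 10. [r4c6∈{5}] r4c6 is down to just 5 ⇒ r4c6=5.
Step 11. [r2c6∈{4}] only 4 remains possible at r2c6, so r2c6=4.
Step 12. [r1c3∈{3}] r1c3 is down to just 3, so r1c3=3.
Step 13. [r3c4∈{6}] r3c4 has the single candidate 6 ⇒ r3c4=6.
Step 14. [r6c4∈{5}] r6c4 has the single candidate 5 ⇒ r6c4=5.
Step 15. [r5c1∈{1}] r5c1 has the single candidate 1. So r5c1=1.
Step 16. [r2c2∈{6}] only 6 remains possible at r2c2 ⇒ r2c2=6.
Step 17. [r4c1∈{6}] r4c1's peers cover all but 6. So r4c1=6.

Answer: 4 2 3 1 5 6 / 5 6 1 2 3 4 / 3 5 2 6 4 1 / 6 1 4 3 2 5 / 1 3 5 4 6 2 / 2 4 6 5 1 3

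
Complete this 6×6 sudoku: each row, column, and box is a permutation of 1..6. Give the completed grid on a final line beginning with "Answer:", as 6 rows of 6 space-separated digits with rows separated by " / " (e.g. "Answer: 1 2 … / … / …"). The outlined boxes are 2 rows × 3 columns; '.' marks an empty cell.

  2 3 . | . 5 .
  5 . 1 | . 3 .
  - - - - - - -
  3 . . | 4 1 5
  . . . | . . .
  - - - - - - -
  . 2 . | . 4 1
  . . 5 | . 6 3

Step 1. [r3c2∈{6}] only 6 remains possible at r3c2, so r3c2=6.
Step 2. [r2c2∈{4}] only 4 remains possible at r2c2, so r2c2=4.
Step 3. [r1c3∈{6}] r1c3 is down to just 6, so r1c3=6.
Step 4. [r4c5∈{2}] r4c5's peers cover all but 2. So r4c5=2.
Step 5. [r4c6∈{6}] r4c6 is down to just 6, so r4c6=6.
Step 6. [r6c1∈{1,4}] row 6 places 4 nowhere but r6c1, so r6c1=4.
Step 7. [r4c2∈{1,5}] 5 has one home in row 4: r4c2 ⇒ r4c2=5.
Step 8. [r2c6∈{2}] nothing but 2 survives at r2c6, so r2c6=2.
Step 9. [r6c2∈{1}] r6c2 has the single candidate 1, so r6c2=1.
Step 10. [r5c4∈{5}] only 5 remains possible at r5c4. So r5c4=5.
Step 11. [r4c4∈{3}] r4c4's peers cover all but 3. So r4c4=3.
Step 12. [r6c4∈{2}] r6c4's peers cover all but 2. So r6c4=2.
Step 13. [r5c3∈{3}] r5c3's peers cover all but 3, so r5c3=3.
Step 14. [r4c1∈{1}] nothing but 1 survives at r4c1, so r4c1=1.
Step 15. [r5c1∈{6}] r5c1 is down to just 6. So r5c1=6.
Step 16. [r1c4∈{1}] r1c4's peers cover all but 1 ⇒ r1c4=1.
Step 17. [r4c3∈{4}] r4c3 has the single candidate 4. So r4c3=4.
Step 18. [r2c4∈{6}] nothing but 6 survives at r2c4 ⇒ r2c4=6.
Step 19. [r3c3∈{2}] r3c3 has the single candidate 2. So r3c3=2.
Step 20. [r1c6∈{4}] r1c6's peers cover all but 4 ⇒ r1c6=4.

Answer: 2 3 6 1 5 4 / 5 4 1 6 3 2 / 3 6 2 4 1 5 / 1 5 4 3 2 6 / 6 2 3 5 4 1 / 4 1 5 2 6 3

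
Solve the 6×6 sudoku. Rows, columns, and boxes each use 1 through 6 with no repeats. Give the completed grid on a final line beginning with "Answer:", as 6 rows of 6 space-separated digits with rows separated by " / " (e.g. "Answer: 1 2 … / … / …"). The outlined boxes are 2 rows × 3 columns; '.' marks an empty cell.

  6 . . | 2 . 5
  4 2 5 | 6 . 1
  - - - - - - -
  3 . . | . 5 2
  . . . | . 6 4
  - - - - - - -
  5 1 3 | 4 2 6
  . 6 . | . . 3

Step 1. [r4c1∈{1,2}] col 1 places 1 nowhere but r4c1, so r4c1=1.
Step 2. [r6c3∈{2,4}] row 6 places 4 nowhere but r6c3, so r6c3=4.
Step 3. [r1c5∈{3,4}] r1c5 is the only open cell in row 1 admitting 4. So r1c5=4.
Step 4. [r6c5∈{1}] nothing but 1 survives at r6c5 ⇒ r6c5=1.
Step 5. [r3c4∈{1}] r3c4 is down to just 1, so r3c4=1.
Step 6. [r4c2∈{5}] only 5 remains possible at r4c2, so r4c2=5.
Step 7. [r3c3∈{6}] only 6 remains possible at r3c3, so r3c3=6.
Step 8. [r6c4∈{5}] nothing but 5 survives at r6c4 ⇒ r6c4=5.
Step 9. [r1c3∈{1}] r1c3's peers cover all but 1. So r1c3=1.
Step 10. [r4c3∈{2}] nothing but 2 survives at r4c3, so r4c3=2.
Step 11. [r6c1∈{2}] r6c1 is down to just 2. So r6c1=2.
Step 12. [r1c2∈{3}] r1c2 is down to just 3, so r1c2=3.
Step 13. [r2c5∈{3}] nothing but 3 survives at r2c5. So r2c5=3.
Step 14. [r3c2∈{4}] r3c2 has the single candidate 4. So r3c2=4.
Step 15. [r4c4∈{3}] nothing but 3 survives at r4c4. So r4c4=3.

Answer: 6 3 1 2 4 5 / 4 2 5 6 3 1 / 3 4 6 1 5 2 / 1 5 2 3 6 4 / 5 1 3 4 2 6 / 2 6 4 5 1 3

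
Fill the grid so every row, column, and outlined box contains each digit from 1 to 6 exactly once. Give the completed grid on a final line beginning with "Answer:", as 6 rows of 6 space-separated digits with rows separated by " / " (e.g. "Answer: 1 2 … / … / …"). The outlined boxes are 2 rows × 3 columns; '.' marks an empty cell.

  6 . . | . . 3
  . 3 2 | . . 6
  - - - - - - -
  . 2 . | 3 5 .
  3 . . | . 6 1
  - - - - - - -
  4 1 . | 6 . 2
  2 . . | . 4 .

Step 1. [r5c3∈{3,5}] in row 5, 5 fits only at r5c3. So r5c3=5.
Step 2. [r2c4∈{1,4,5}] row 2 places 4 nowhere but r2c4. So r2c4=4.
Step 3. [r1c4∈{1,2,5}] box 2 places 5 nowhere but r1c4. So r1c4=5.
Step 4. [r4c3∈{4}] only 4 remains possible at r4c3, so r4c3=4.
Step 5. [r1c3∈{1}] only 1 remains possible at r1c3. So r1c3=1.
Step 6. [r6c2∈{6}] r6c2 is down to just 6, so r6c2=6.
Step 7. [r3c1∈{1}] r3c1's peers cover all but 1, so r3c1=1.
Step 8. [r3c6∈{4}] r3c6's peers cover all but 4. So r3c6=4.
Step 9. [r2c1∈{5}] r2c1 is down to just 5 ⇒ r2c1=5.
Step 10. [r3c3∈{6}] r3c3's peers cover all but 6 ⇒ r3c3=6.
Step 11. [r6c4∈{1}] nothing but 1 survives at r6c4, so r6c4=1.
Step 12. [r6c6∈{5}] r6c6 is down to just 5, so r6c6=5.
Step 13. [r4c4∈{2}] r4c4's peers cover all but 2 ⇒ r4c4=2.
Step 14. [r5c5∈{3}] only 3 remains possible at r5c5, so r5c5=3.
Step 15. [r1c5∈{2}] only 2 remains possible at r1c5 ⇒ r1c5=2.
Step 16. [r6c3∈{3}] r6c3's peers cover all but 3, so r6c3=3.
Step 17. [r2c5∈{1}] r2c5 is down to just 1 ⇒ r2c5=1.
Step 18. [r1c2∈{4}] r1c2 has the single candidate 4. So r1c2=4.
Step 19. [r4c2∈{5}] nothing but 5 survives at r4c2 ⇒ r4c2=5.

Answer: 6 4 1 5 2 3 / 5 3 2 4 1 6 / 1 2 6 3 5 4 / 3 5 4 2 6 1 / 4 1 5 6 3 2 / 2 6 3 1 4 5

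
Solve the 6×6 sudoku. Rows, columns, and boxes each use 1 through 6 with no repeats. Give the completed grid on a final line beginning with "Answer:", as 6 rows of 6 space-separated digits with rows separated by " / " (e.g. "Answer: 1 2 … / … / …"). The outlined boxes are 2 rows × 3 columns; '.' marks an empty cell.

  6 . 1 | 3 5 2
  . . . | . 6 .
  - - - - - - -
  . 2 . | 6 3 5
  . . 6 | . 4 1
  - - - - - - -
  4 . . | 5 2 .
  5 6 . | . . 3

Step 1. [r2c3∈{2,3,4,5}] r2c3 is the only open cell in col 3 admitting 5. So r2c3=5.
Step 2. [r6c4∈{1,4}] across row 6, 4 lands solely at r6c4, so r6c4=4.
Step 3. [r4c1∈{3}] only 3 remains possible at r4c1. So r4c1=3.
Step 4. [r2c2∈{3,4}] across row 2, 3 lands solely at r2c2. So r2c2=3.
Step 5. [r6c5∈{1}] nothing but 1 survives at r6c5, so r6c5=1.
Step 6. [r3c3∈{4}] only 4 remains possible at r3c3, so r3c3=4.
Step 7. [r2c6∈{4}] nothing but 4 survives at r2c6. So r2c6=4.
Step 8. [r3c1∈{1}] nothing but 1 survives at r3c1. So r3c1=1.
Step 9. [r5c3∈{3}] r5c3 is down to just 3, so r5c3=3.
Step 10. [r4c2∈{5}] only 5 remains possible at r4c2 ⇒ r4c2=5.
Step 11. [r5c2∈{1}] only 1 remains possible at r5c2, so r5c2=1.
Step 12. [r5c6∈{6}] nothing but 6 survives at r5c6. So r5c6=6.
Step 13. [r1c2∈{4}] only 4 remains possible at r1c2, so r1c2=4.
Step 14. [r2c4∈{1}] r2c4's peers cover all but 1, so r2c4=1.
Step 15. [r2c1∈{2}] only 2 remains possible at r2c1, so r2c1=2.
Step 16. [r6c3∈{2}] nothing but 2 survives at r6c3. So r6c3=2.
Step 17. [r4c4∈{2}] r4c4's peers cover all but 2. So r4c4=2.

Answer: 6 4 1 3 5 2 / 2 3 5 1 6 4 / 1 2 4 6 3 5 / 3 5 6 2 4 1 / 4 1 3 5 2 6 / 5 6 2 4 1 3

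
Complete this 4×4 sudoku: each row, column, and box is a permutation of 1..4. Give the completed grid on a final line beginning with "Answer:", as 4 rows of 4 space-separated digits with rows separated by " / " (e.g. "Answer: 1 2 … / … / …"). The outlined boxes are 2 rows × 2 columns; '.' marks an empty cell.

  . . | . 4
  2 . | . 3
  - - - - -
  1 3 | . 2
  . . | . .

Step 1. [r2c3∈{1}] nothing but 1 survives at r2c3, so r2c3=1.
Step 2. [r4c1∈{4}] r4c1's peers cover all but 4 ⇒ r4c1=4.
Step 3. [r1c1∈{3}] r1c1 has the single candidate 3, so r1c1=3.
Step 4. [r4c3∈{3}] nothing but 3 survives at r4c3. So r4c3=3.
Step 5. [r4c2∈{2}] nothing but 2 survives at r4c2 ⇒ r4c2=2.
Step 6. [r3c3∈{4}] nothing but 4 survives at r3c3, so r3c3=4.
Step 7. [r4c4∈{1}] only 1 remains possible at r4c4. So r4c4=1.
Step 8. [r2c2∈{4}] r2c2 has the single candidate 4 ⇒ r2c2=4.
Step 9. [r1c2∈{1}] nothing but 1 survives at r1c2, so r1c2=1.
Step 10. [r1c3∈{2}] nothing but 2 survives at r1c3, so r1c3=2.

Answer: 3 1 2 4 / 2 4 1 3 / 1 3 4 2 / 4 2 3 1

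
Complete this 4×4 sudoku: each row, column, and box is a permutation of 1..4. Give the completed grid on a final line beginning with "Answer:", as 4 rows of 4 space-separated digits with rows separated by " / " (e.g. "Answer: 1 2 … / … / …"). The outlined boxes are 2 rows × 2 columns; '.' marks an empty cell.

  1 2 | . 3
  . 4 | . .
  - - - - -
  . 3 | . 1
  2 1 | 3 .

Step 1. [r3c3∈{2,4}] in row 3, 2 fits only at r3c3 ⇒ r3c3=2.
Step 2. [r4c4∈{4}] r4c4's peers cover all but 4, so r4c4=4.
Step 3. [r3c1∈{4}] r3c1 is down to just 4, so r3c1=4.
Step 4. [r2c4∈{2}] r2c4 has the single candidate 2. So r2c4=2.
Step 5. [r1c3∈{4}] nothing but 4 survives at r1c3 ⇒ r1c3=4.
Step 6. [r2c3∈{1}] r2c3's peers cover all but 1. So r2c3=1.
Step 7. [r2c1∈{3}] r2c1's peers cover all but 3. So r2c1=3.

Answer: 1 2 4 3 / 3 4 1 2 / 4 3 2 1 / 2 1 3 4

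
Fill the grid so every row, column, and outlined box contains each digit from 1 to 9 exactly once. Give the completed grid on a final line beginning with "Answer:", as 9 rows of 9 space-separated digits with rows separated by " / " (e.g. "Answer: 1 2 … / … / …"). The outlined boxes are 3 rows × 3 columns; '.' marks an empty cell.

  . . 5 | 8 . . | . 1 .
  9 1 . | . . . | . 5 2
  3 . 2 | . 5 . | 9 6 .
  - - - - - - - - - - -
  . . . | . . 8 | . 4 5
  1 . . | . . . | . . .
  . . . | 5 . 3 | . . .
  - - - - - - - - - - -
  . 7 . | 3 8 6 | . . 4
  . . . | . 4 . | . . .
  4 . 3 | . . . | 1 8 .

Step 1. [r5c2∈{2,3,4,5,6,8,9}] 5 has one home in row 5: r5c2 ⇒ r5c2=5.
Step 2. [r6c9∈{1,6,7,8,9}] col 9 places 1 nowhere but r6c9. So r6c9=1.
Step 3. [r4c5∈{1,2,6,7,9}] 1 has one home in col 5: r4c5 ⇒ r4c5=1.
Step 4. [r9c6∈{2,5,7,9}] r9c6 is the only open cell in row 9 admitting 5, so r9c6=5.
Step 5. [r4c2∈{2,3,6,9}] in col 2, 3 fits only at r4c2 ⇒ r4c2=3.
Step 6. [r7c3∈{1,9}] 1 has one home in row 7: r7c3, so r7c3=1.
Step 7. [r7c8∈{2,9}] in row 7, 9 fits only at r7c8 ⇒ r7c8=9.
Step 8. [r5c9∈{3,6,7,8,9}] col 9 places 9 nowhere but r5c9, so r5c9=9.
Step 9. [r3c9∈{7,8}] across col 9, 8 lands solely at r3c9 ⇒ r3c9=8.
Step 10. [r2c3∈{4,6,7,8}] 8 has one home in row 2: r2c3, so r2c3=8.
Step 11. [r1c1∈{6,7}] in box 1, 7 fits only at r1c1 ⇒ r1c1=7.
Step 12. [r2c7∈{3,4,7}] in box 3, 7 fits only at r2c7. So r2c7=7.
Step 13. [r2c6∈{4}] only 4 remains possible at r2c6 ⇒ r2c6=4.
Step 14. [r1c2∈{4,6}] in box 1, 6 fits only at r1c2 ⇒ r1c2=6.
Step 15. [r5c7∈{2,3,6,8}] row 5 places 8 nowhere but r5c7. So r5c7=8.
Step 16. [r5c4∈{2,4,6,7}] 4 has one home in col 4: r5c4 ⇒ r5c4=4.
Step 17. [r6c3∈{4,6,7,9}] across col 3, 4 lands solely at r6c3. So r6c3=4.
Step 18. [r9c9∈{6,7}] 6 has one home in row 9: r9c9 ⇒ r9c9=6.
Step 19. [r8c9∈{3,7}] col 9 places 7 nowhere but r8c9 ⇒ r8c9=7.
Step 20. [r5c8∈{2,3,7}] row 5 places 3 nowhere but r5c8 ⇒ r5c8=3.
Step 21. [r8c8∈{2}] r8c8's peers cover all but 2, so r8c8=2.
Step 22. [r7c1∈{2,5}] across row 7, 2 lands solely at r7c1 ⇒ r7c1=2.
Step 23. [r4c1∈{6}] r4c1's peers cover all but 6. So r4c1=6.
Step 24. [r9c2∈{9}] only 9 remains possible at r9c2, so r9c2=9.
Step 25. [r6c5∈{2,6,7,9}] 9 has one home in row 6: r6c5 ⇒ r6c5=9.
Step 26. [r5c5∈{2,6,7}] r5c5 is the only open cell in row 5 admitting 6 ⇒ r5c5=6.
Step 27. [r5c6∈{2,7}] across row 5, 2 lands solely at r5c6 ⇒ r5c6=2.
Step 28. [r4c4∈{7}] r4c4 has the single candidate 7 ⇒ r4c4=7.
Step 29. [r1c5∈{2,3}] row 1 places 2 nowhere but r1c5 ⇒ r1c5=2.
Step 30. [r8c1∈{5,8}] 5 has one home in col 1: r8c1. So r8c1=5.
Step 31. [r6c2∈{2,8}] r6c2 is the only open cell in col 2 admitting 2. So r6c2=2.
Step 32. [r3c4∈{1}] nothing but 1 survives at r3c4. So r3c4=1.
Step 33. [r8c7∈{3}] r8c7's peers cover all but 3. So r8c7=3.
Step 34. [r8c4∈{9}] nothing but 9 survives at r8c4, so r8c4=9.
Step 35. [r4c3∈{9}] r4c3 has the single candidate 9 ⇒ r4c3=9.
Step 36. [r9c5∈{7}] r9c5 has the single candidate 7. So r9c5=7.
Step 37. [r7c7∈{5}] r7c7 is down to just 5 ⇒ r7c7=5.
Step 38. [r8c3∈{6}] nothing but 6 survives at r8c3. So r8c3=6.
Step 39. [r9c4∈{2}] r9c4 has the single candidate 2. So r9c4=2.
Step 40. [r1c7∈{4}] r1c7's peers cover all but 4. So r1c7=4.
Step 41. [r2c5∈{3}] nothing but 3 survives at r2c5, so r2c5=3.
Step 42. [r2c4∈{6}] nothing but 6 survives at r2c4, so r2c4=6.
Step 43. [r8c6∈{1}] only 1 remains possible at r8c6. So r8c6=1.
Step 44. [r5c3∈{7}] nothing but 7 survives at r5c3. So r5c3=7.
Step 45. [r1c6∈{9}] r1c6 is down to just 9 ⇒ r1c6=9.
Step 46. [r8c2∈{8}] only 8 remains possible at r8c2. So r8c2=8.
Step 47. [r3c6∈{7}] r3c6 is down to just 7, so r3c6=7.
Step 48. [r1c9∈{3}] nothing but 3 survives at r1c9, so r1c9=3.
Step 49. [r4c7∈{2}] nothing but 2 survives at r4c7 ⇒ r4c7=2.
Step 50. [r6c8∈{7}] nothing but 7 survives at r6c8. So r6c8=7.
Step 51. [r6c1∈{8}] r6c1's peers cover all but 8, so r6c1=8.
Step 52. [r3c2∈{4}] r3c2 has the single candidate 4, so r3c2=4.
Step 53. [r6c7∈{6}] nothing but 6 survives at r6c7, so r6c7=6.

Answer: 7 6 5 8 2 9 4 1 3 / 9 1 8 6 3 4 7 5 2 / 3 4 2 1 5 7 9 6 8 / 6 3 9 7 1 8 2 4 5 / 1 5 7 4 6 2 8 3 9 / 8 2 4 5 9 3 6 7 1 / 2 7 1 3 8 6 5 9 4 / 5 8 6 9 4 1 3 2 7 / 4 9 3 2 7 5 1 8 6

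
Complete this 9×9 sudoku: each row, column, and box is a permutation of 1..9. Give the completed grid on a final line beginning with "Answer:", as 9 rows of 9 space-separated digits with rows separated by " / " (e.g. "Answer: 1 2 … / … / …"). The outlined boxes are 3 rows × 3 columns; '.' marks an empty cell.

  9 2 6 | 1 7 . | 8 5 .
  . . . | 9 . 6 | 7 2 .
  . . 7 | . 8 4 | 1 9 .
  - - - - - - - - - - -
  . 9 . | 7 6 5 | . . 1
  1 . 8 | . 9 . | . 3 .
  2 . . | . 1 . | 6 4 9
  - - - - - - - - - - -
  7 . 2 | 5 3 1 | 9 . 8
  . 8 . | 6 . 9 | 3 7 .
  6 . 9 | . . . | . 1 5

Step 1. [r7c2∈{4}] r7c2 is down to just 4. So r7c2=4.
Step 2. [r9c7∈{2,4}] in col 7, 4 fits only at r9c7 ⇒ r9c7=4.
Step 3. [r5c6∈{2}] r5c6 is down to just 2, so r5c6=2.
Step 4. [r2c1∈{3,4,5,8}] in row 2, 8 fits only at r2c1. So r2c1=8.
Step 5. [r2c3∈{1,3,4,5}] box 1 places 4 nowhere but r2c3 ⇒ r2c3=4.
Step 6. [r1c6∈{3}] r1c6's peers cover all but 3. So r1c6=3.
Step 7. [r4c3∈{3}] r4c3 has the single candidate 3 ⇒ r4c3=3.
Step 8. [r3c1∈{3,5}] in col 1, 3 fits only at r3c1. So r3c1=3.
Step 9. [r3c2∈{5}] r3c2 has the single candidate 5. So r3c2=5.
Step 10. [r6c6∈{8}] only 8 remains possible at r6c6, so r6c6=8.
Step 11. [r9c5∈{2}] nothing but 2 survives at r9c5 ⇒ r9c5=2.
Step 12. [r6c3∈{5}] r6c3's peers cover all but 5, so r6c3=5.
Step 13. [r5c9∈{7}] r5c9 has the single candidate 7. So r5c9=7.
Step 14. [r2c9∈{3}] r2c9 is down to just 3. So r2c9=3.
Step 15. [r5c4∈{4}] nothing but 4 survives at r5c4. So r5c4=4.
Step 16. [r4c7∈{2}] r4c7's peers cover all but 2, so r4c7=2.
Step 17. [r8c5∈{4}] only 4 remains possible at r8c5, so r8c5=4.
Step 18. [r9c4∈{8}] only 8 remains possible at r9c4 ⇒ r9c4=8.
Step 19. [r3c9∈{6}] only 6 remains possible at r3c9 ⇒ r3c9=6.
Step 20. [r8c1∈{5}] r8c1 is down to just 5, so r8c1=5.
Step 21. [r7c8∈{6}] r7c8's peers cover all but 6 ⇒ r7c8=6.
Step 22. [r2c2∈{1}] r2c2 is down to just 1. So r2c2=1.
Step 23. [r5c2∈{6}] only 6 remains possible at r5c2 ⇒ r5c2=6.
Step 24. [r9c2∈{3}] r9c2 has the single candidate 3, so r9c2=3.
Step 25. [r3c4∈{2}] r3c4 is down to just 2 ⇒ r3c4=2.
Step 26. [r6c4∈{3}] r6c4 has the single candidate 3. So r6c4=3.
Step 27. [r2c5∈{5}] r2c5's peers cover all but 5, so r2c5=5.
Step 28. [r5c7∈{5}] r5c7 is down to just 5, so r5c7=5.
Step 29. [r4c1∈{4}] r4c1 has the single candidate 4, so r4c1=4.
Step 30. [r8c9∈{2}] nothing but 2 survives at r8c9. So r8c9=2.
Step 31. [r8c3∈{1}] r8c3 has the single candidate 1 ⇒ r8c3=1.
Step 32. [r4c8∈{8}] r4c8 is down to just 8. So r4c8=8.
Step 33. [r9c6∈{7}] only 7 remains possible at r9c6, so r9c6=7.
Step 34. [r1c9∈{4}] r1c9 has the single candidate 4 ⇒ r1c9=4.
Step 35. [r6c2∈{7}] r6c2's peers cover all but 7, so r6c2=7.

Answer: 9 2 6 1 7 3 8 5 4 / 8 1 4 9 5 6 7 2 3 / 3 5 7 2 8 4 1 9 6 / 4 9 3 7 6 5 2 8 1 / 1 6 8 4 9 2 5 3 7 / 2 7 5 3 1 8 6 4 9 / 7 4 2 5 3 1 9 6 8 / 5 8 1 6 4 9 3 7 2 / 6 3 9 8 2 7 4 1 5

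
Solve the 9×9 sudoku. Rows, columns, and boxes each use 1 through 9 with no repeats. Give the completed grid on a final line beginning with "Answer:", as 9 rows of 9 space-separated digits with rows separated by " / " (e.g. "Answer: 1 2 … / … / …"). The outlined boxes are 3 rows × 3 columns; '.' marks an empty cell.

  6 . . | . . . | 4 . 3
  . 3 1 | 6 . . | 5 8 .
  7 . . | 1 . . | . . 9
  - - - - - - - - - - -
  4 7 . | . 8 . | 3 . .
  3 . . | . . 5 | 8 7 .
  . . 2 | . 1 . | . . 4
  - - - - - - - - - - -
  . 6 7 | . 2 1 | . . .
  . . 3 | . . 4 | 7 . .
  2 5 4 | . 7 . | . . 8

Step 1. [r7c7∈{9}] r7c7 is down to just 9. So r7c7=9.
Step 2. [r6c7∈{6}] r6c7 is down to just 6. So r6c7=6.
Step 3. [r2c1∈{9}] nothing but 9 survives at r2c1 ⇒ r2c1=9.
Step 4. [r8c2∈{1,8,9}] 9 has one home in box 7: r8c2 ⇒ r8c2=9.
Step 5. [r8c9∈{1,2,5,6}] in col 9, 6 fits only at r8c9. So r8c9=6.
Step 6. [r3c7∈{2}] r3c7's peers cover all but 2. So r3c7=2.
Step 7. [r8c5∈{5}] nothing but 5 survives at r8c5. So r8c5=5.
Step 8. [r1c4∈{2,5,7,8,9}] r1c4 is the only open cell in col 4 admitting 5 ⇒ r1c4=5.
Step 9. [r1c6∈{2,7,8,9}] across row 1, 7 lands solely at r1c6. So r1c6=7.
Step 10. [r5c5∈{4,6,9}] r5c5 is the only open cell in col 5 admitting 6 ⇒ r5c5=6.
Step 11. [r6c1∈{5,8}] 5 has one home in col 1: r6c1 ⇒ r6c1=5.
Step 12. [r3c6∈{3,8}] col 6 places 8 nowhere but r3c6. So r3c6=8.
Step 13. [r6c8∈{9}] r6c8 has the single candidate 9. So r6c8=9.
Step 14. [r1c8∈{1}] r1c8 has the single candidate 1, so r1c8=1.
Step 15. [r4c9∈{1,2,5}] across row 4, 1 lands solely at r4c9 ⇒ r4c9=1.
Step 16. [r9c8∈{3}] r9c8 has the single candidate 3. So r9c8=3.
Step 17. [r9c4∈{9}] only 9 remains possible at r9c4 ⇒ r9c4=9.
Step 18. [r4c4∈{2}] r4c4 has the single candidate 2, so r4c4=2.
Step 19. [r7c1∈{8}] r7c1 has the single candidate 8 ⇒ r7c1=8.
Step 20. [r3c2∈{4}] r3c2 has the single candidate 4, so r3c2=4.
Step 21. [r4c3∈{6,9}] row 4 places 6 nowhere but r4c3 ⇒ r4c3=6.
Step 22. [r7c9∈{5}] nothing but 5 survives at r7c9 ⇒ r7c9=5.
Step 23. [r7c4∈{3}] only 3 remains possible at r7c4, so r7c4=3.
Step 24. [r1c3∈{8}] only 8 remains possible at r1c3, so r1c3=8.
Step 25. [r8c8∈{2}] nothing but 2 survives at r8c8, so r8c8=2.
Step 26. [r2c6∈{2}] r2c6's peers cover all but 2, so r2c6=2.
Step 27. [r8c1∈{1}] r8c1 is down to just 1 ⇒ r8c1=1.
Step 28. [r1c5∈{9}] r1c5 is down to just 9, so r1c5=9.
Step 29. [r8c4∈{8}] r8c4 is down to just 8. So r8c4=8.
Step 30. [r2c9∈{7}] r2c9 is down to just 7 ⇒ r2c9=7.
Step 31. [r5c2∈{1}] nothing but 1 survives at r5c2 ⇒ r5c2=1.
Step 32. [r2c5∈{4}] r2c5's peers cover all but 4. So r2c5=4.
Step 33. [r6c2∈{8}] only 8 remains possible at r6c2 ⇒ r6c2=8.
Step 34. [r3c5∈{3}] nothing but 3 survives at r3c5 ⇒ r3c5=3.
Step 35. [r5c4∈{4}] r5c4's peers cover all but 4 ⇒ r5c4=4.
Step 36. [r4c6∈{9}] r4c6 is down to just 9 ⇒ r4c6=9.
Step 37. [r3c8∈{6}] nothing but 6 survives at r3c8. So r3c8=6.
Step 38. [r5c3∈{9}] r5c3 is down to just 9. So r5c3=9.
Step 39. [r4c8∈{5}] r4c8 has the single candidate 5, so r4c8=5.
Step 40. [r9c6∈{6}] r9c6 has the single candidate 6, so r9c6=6.
Step 41. [r6c6∈{3}] r6c6 is down to just 3. So r6c6=3.
Step 42. [r7c8∈{4}] only 4 remains possible at r7c8, so r7c8=4.
Step 43. [r1c2∈{2}] only 2 remains possible at r1c2 ⇒ r1c2=2.
Step 44. [r3c3∈{5}] r3c3's peers cover all but 5 ⇒ r3c3=5.
Step 45. [r5c9∈{2}] r5c9's peers cover all but 2. So r5c9=2.
Step 46. [r9c7∈{1}] only 1 remains possible at r9c7. So r9c7=1.
Step 47. [r6c4∈{7}] r6c4's peers cover all but 7. So r6c4=7.

Answer: 6 2 8 5 9 7 4 1 3 / 9 3 1 6 4 2 5 8 7 / 7 4 5 1 3 8 2 6 9 / 4 7 6 2 8 9 3 5 1 / 3 1 9 4 6 5 8 7 2 / 5 8 2 7 1 3 6 9 4 / 8 6 7 3 2 1 9 4 5 / 1 9 3 8 5 4 7 2 6 / 2 5 4 9 7 6 1 3 8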